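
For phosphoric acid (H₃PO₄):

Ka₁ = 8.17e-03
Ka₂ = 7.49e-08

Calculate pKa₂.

pKa₂ = -log(Ka₂) = -log(7.49e-08) = 7.13.

pK_{a2} = 7.13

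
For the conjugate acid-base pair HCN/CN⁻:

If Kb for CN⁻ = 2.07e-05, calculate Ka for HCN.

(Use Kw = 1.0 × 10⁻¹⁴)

For a conjugate pair Ka × Kb = Kw, so Ka = Kw/Kb = 1.0 × 10⁻¹⁴ / 2.07e-05 = 4.83e-10.

K_a = 4.83e-10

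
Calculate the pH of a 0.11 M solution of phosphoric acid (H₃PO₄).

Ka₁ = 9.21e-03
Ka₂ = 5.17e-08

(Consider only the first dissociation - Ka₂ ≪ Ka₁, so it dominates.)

First dissociation dominates. From Ka₁ = [H⁺][HA⁻]/[H₂A], x² + Ka₁·x − Ka₁·C = 0 with C = 0.11 M and Ka₁ = 9.21e-03. Solving: [H⁺] = (−Ka₁ + √(Ka₁² + 4·Ka₁·C)) / 2 = 2.7556e-02 M. pH = -log(2.7556e-02) = 1.56.

pH = 1.56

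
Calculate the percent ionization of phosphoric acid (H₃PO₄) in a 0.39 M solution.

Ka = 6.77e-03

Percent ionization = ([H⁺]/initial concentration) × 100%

Using Ka equilibrium: x² + Ka×x - Ka×C = 0. Solving: [H⁺] = 4.8110e-02. Percent = (4.8110e-02/0.39) × 100

Percent ionization = 12.3%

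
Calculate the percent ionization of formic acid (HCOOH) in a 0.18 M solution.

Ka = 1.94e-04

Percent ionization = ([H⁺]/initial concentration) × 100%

Using Ka equilibrium: x² + Ka×x - Ka×C = 0. Solving: [H⁺] = 5.8131e-03. Percent = (5.8131e-03/0.18) × 100

Percent ionization = 3.23%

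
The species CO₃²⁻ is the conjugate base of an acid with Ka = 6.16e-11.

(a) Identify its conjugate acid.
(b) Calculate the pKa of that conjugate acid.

(a) The conjugate acid is formed by adding one H⁺ to CO₃²⁻, giving HCO₃⁻. (b) pKa = -log(Ka) = -log(6.16e-11) = 10.21.

Conjugate acid: HCO₃⁻; pK_a = 10.21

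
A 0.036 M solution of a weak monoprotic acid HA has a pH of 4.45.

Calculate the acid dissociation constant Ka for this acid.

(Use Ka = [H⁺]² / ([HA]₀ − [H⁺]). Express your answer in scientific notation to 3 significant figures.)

[H⁺] = 10^(−pH) = 10^(−4.45) = 3.548e-05 M. For HA ⇌ H⁺ + A⁻, Ka = [H⁺][A⁻]/[HA] = [H⁺]² / ([HA]₀ − [H⁺]) = (3.548e-05)² / (0.036 − 3.548e-05) = 3.50e-08.

K_a = 3.50e-08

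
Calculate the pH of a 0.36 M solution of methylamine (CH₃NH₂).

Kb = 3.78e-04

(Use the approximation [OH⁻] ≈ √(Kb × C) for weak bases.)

[OH⁻] = √(Kb × C) = √(3.78e-04 × 0.36) = 1.1665e-02. pOH = 1.93, pH = 14 - pOH

pH = 12.07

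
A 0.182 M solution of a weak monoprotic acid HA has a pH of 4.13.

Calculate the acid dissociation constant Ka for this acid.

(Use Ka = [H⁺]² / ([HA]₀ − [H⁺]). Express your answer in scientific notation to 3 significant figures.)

[H⁺] = 10^(−pH) = 10^(−4.13) = 7.413e-05 M. For HA ⇌ H⁺ + A⁻, Ka = [H⁺][A⁻]/[HA] = [H⁺]² / ([HA]₀ − [H⁺]) = (7.413e-05)² / (0.182 − 7.413e-05) = 3.02e-08.

K_a = 3.02e-08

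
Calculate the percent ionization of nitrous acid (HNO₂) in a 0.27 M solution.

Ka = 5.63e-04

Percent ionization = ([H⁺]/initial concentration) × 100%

Using Ka equilibrium: x² + Ka×x - Ka×C = 0. Solving: [H⁺] = 1.2051e-02. Percent = (1.2051e-02/0.27) × 100

Percent ionization = 4.46%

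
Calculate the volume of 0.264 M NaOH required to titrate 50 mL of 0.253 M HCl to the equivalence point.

At equivalence: moles acid = moles base. moles HCl = 0.253 × 50/1000 = 0.01265 mol. V_base = moles / 0.264 × 1000 = 47.9 mL.

V_{base} = 47.9 mL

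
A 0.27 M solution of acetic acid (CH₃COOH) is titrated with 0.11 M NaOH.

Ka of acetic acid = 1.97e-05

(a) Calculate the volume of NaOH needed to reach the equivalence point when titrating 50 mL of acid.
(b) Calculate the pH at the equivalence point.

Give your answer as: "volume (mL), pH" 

moles acid = 0.27 × 50/1000 = 0.0135 mol; V_base = moles/0.11 × 1000 = 122.7 mL. At equivalence only the conjugate base is present: [A⁻] = 0.0135/0.173 = 7.8158e-02 M. Kb = Kw/Ka = 5.08e-10; [OH⁻] = √(Kb × [A⁻]) = 6.2987e-06; pOH = 5.20; pH = 14 - pOH = 8.80.

V = 122.7 mL, pH = 8.80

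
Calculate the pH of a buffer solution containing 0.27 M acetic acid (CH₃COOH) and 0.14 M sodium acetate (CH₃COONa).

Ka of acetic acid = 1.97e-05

pKa = -log(1.97e-05) = 4.71. pH = pKa + log([A⁻]/[HA]) = 4.71 + log(0.14/0.27)

pH = 4.42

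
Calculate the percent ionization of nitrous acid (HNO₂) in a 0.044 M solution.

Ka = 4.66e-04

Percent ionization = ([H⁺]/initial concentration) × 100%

Using Ka equilibrium: x² + Ka×x - Ka×C = 0. Solving: [H⁺] = 4.3011e-03. Percent = (4.3011e-03/0.044) × 100

Percent ionization = 9.78%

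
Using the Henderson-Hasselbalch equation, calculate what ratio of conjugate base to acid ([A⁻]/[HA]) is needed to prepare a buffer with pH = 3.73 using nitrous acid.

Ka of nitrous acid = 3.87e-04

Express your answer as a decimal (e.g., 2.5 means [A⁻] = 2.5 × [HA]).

pKa = -log(3.87e-04) = 3.4123. pH = pKa + log([A⁻]/[HA]), so log([A⁻]/[HA]) = pH − pKa = 3.73 − 3.4123 = 0.3177. [A⁻]/[HA] = 10^(0.3177) = 2.08

[A⁻]/[HA] = 2.08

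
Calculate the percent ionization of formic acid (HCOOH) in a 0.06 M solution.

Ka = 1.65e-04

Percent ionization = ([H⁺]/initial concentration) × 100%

Using Ka equilibrium: x² + Ka×x - Ka×C = 0. Solving: [H⁺] = 3.0650e-03. Percent = (3.0650e-03/0.06) × 100

Percent ionization = 5.11%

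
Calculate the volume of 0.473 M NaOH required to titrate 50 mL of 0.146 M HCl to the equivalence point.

At equivalence: moles acid = moles base. moles HCl = 0.146 × 50/1000 = 0.0073 mol. V_base = moles / 0.473 × 1000 = 15.4 mL.

V_{base} = 15.4 mL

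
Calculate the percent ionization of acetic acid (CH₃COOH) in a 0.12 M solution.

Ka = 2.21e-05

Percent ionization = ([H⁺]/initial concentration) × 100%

Using Ka equilibrium: x² + Ka×x - Ka×C = 0. Solving: [H⁺] = 1.6175e-03. Percent = (1.6175e-03/0.12) × 100

Percent ionization = 1.35%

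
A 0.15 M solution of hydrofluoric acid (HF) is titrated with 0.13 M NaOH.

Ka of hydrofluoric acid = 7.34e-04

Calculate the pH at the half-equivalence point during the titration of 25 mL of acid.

At half-equivalence [HA] = [A⁻], so Henderson-Hasselbalch gives pH = pKa = -log(7.34e-04) = 3.13.

pH = pKa = 3.13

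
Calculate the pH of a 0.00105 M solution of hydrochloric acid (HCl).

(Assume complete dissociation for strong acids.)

[H⁺] = 0.00105 M for strong acid. pH = -log[H⁺] = -log(0.00105)

pH = 2.98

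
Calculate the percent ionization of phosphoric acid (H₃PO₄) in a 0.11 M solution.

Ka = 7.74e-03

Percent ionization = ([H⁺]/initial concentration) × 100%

Using Ka equilibrium: x² + Ka×x - Ka×C = 0. Solving: [H⁺] = 2.5564e-02. Percent = (2.5564e-02/0.11) × 100

Percent ionization = 23.2%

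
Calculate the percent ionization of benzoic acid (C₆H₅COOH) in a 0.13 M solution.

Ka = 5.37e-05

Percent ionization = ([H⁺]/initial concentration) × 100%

Using Ka equilibrium: x² + Ka×x - Ka×C = 0. Solving: [H⁺] = 2.6154e-03. Percent = (2.6154e-03/0.13) × 100

Percent ionization = 2.01%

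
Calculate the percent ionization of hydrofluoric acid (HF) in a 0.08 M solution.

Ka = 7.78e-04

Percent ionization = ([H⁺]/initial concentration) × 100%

Using Ka equilibrium: x² + Ka×x - Ka×C = 0. Solving: [H⁺] = 7.5098e-03. Percent = (7.5098e-03/0.08) × 100

Percent ionization = 9.39%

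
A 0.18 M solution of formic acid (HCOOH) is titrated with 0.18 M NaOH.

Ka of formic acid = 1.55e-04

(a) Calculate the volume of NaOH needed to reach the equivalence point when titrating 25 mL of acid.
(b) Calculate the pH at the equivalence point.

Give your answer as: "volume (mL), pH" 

moles acid = 0.18 × 25/1000 = 0.0045 mol; V_base = moles/0.18 × 1000 = 25.0 mL. At equivalence only the conjugate base is present: [A⁻] = 0.0045/0.050 = 9.0000e-02 M. Kb = Kw/Ka = 6.45e-11; [OH⁻] = √(Kb × [A⁻]) = 2.4097e-06; pOH = 5.62; pH = 14 - pOH = 8.38.

V = 25.0 mL, pH = 8.38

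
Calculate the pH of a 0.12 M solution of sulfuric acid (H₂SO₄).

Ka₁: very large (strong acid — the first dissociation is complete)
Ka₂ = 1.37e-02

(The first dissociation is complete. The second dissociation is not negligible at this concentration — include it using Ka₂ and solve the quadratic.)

First dissociation is complete: [H⁺]₀ = [HSO₄⁻]₀ = C = 0.12 M. Second dissociation HSO₄⁻ ⇌ H⁺ + SO₄²⁻: let x = [SO₄²⁻]. Ka₂ = (C + x)·x / (C − x) = 1.37e-02 → x² + (C + Ka₂)·x − Ka₂·C = 0 → x² + 0.13370·x − 1.644e-03 = 0. x = (−0.13370 + √(0.13370² + 4 × 1.644e-03)) / 2 = 1.1335e-02 M. [H⁺] = C + x = 0.12 + 1.1335e-02 = 1.3134e-01 M. pH = -log(1.3134e-01) = 0.88.

pH = 0.88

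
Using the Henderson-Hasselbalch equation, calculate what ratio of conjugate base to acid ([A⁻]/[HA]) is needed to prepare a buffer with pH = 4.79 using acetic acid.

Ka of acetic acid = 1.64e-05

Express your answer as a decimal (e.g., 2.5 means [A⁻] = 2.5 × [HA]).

pKa = -log(1.64e-05) = 4.7852. pH = pKa + log([A⁻]/[HA]), so log([A⁻]/[HA]) = pH − pKa = 4.79 − 4.7852 = 0.0048. [A⁻]/[HA] = 10^(0.0048) = 1.01

[A⁻]/[HA] = 1.01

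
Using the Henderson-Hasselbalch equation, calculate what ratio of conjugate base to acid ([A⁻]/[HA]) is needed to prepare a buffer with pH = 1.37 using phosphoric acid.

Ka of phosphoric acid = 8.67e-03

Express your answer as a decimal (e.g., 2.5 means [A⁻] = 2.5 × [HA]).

pKa = -log(8.67e-03) = 2.0620. pH = pKa + log([A⁻]/[HA]), so log([A⁻]/[HA]) = pH − pKa = 1.37 − 2.0620 = -0.6920. [A⁻]/[HA] = 10^(-0.6920) = 0.203

[A⁻]/[HA] = 0.203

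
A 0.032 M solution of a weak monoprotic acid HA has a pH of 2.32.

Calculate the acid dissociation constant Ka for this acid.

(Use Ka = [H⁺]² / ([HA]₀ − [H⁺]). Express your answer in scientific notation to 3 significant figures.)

[H⁺] = 10^(−pH) = 10^(−2.32) = 4.786e-03 M. For HA ⇌ H⁺ + A⁻, Ka = [H⁺][A⁻]/[HA] = [H⁺]² / ([HA]₀ − [H⁺]) = (4.786e-03)² / (0.032 − 4.786e-03) = 8.42e-04.

K_a = 8.42e-04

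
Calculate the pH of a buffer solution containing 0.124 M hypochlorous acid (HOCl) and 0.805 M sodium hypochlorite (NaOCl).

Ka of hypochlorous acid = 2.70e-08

pKa = -log(2.70e-08) = 7.57. pH = pKa + log([A⁻]/[HA]) = 7.57 + log(0.805/0.124)

pH = 8.38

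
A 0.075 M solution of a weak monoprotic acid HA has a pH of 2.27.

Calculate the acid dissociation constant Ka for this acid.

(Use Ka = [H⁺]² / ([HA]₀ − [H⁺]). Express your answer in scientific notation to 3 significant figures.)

[H⁺] = 10^(−pH) = 10^(−2.27) = 5.370e-03 M. For HA ⇌ H⁺ + A⁻, Ka = [H⁺][A⁻]/[HA] = [H⁺]² / ([HA]₀ − [H⁺]) = (5.370e-03)² / (0.075 − 5.370e-03) = 4.14e-04.

K_a = 4.14e-04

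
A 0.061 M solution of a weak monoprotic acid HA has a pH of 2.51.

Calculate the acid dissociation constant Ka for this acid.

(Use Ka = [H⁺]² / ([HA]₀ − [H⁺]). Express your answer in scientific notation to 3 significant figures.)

[H⁺] = 10^(−pH) = 10^(−2.51) = 3.090e-03 M. For HA ⇌ H⁺ + A⁻, Ka = [H⁺][A⁻]/[HA] = [H⁺]² / ([HA]₀ − [H⁺]) = (3.090e-03)² / (0.061 − 3.090e-03) = 1.65e-04.

K_a = 1.65e-04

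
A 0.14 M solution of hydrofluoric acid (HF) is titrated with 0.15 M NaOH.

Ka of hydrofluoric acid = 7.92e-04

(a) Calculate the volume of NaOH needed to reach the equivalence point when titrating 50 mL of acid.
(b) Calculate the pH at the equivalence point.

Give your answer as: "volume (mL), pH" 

moles acid = 0.14 × 50/1000 = 0.007 mol; V_base = moles/0.15 × 1000 = 46.7 mL. At equivalence only the conjugate base is present: [A⁻] = 0.007/0.097 = 7.2414e-02 M. Kb = Kw/Ka = 1.26e-11; [OH⁻] = √(Kb × [A⁻]) = 9.5620e-07; pOH = 6.02; pH = 14 - pOH = 7.98.

V = 46.7 mL, pH = 7.98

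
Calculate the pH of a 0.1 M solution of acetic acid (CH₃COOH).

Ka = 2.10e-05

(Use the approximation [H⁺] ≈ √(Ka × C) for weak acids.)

[H⁺] = √(Ka × C) = √(2.10e-05 × 0.1) = 1.4491e-03. pH = -log(1.4491e-03)

pH = 2.84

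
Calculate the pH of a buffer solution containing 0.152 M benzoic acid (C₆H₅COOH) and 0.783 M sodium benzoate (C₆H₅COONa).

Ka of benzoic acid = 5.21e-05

pKa = -log(5.21e-05) = 4.28. pH = pKa + log([A⁻]/[HA]) = 4.28 + log(0.783/0.152)

pH = 5.00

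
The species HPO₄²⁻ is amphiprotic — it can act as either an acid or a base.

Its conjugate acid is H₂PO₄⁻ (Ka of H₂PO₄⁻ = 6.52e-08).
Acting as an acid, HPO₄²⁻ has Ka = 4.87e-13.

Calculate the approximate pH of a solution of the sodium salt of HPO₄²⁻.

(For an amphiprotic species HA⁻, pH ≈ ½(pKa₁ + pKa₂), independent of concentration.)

pKa₁ = -log(6.52e-08) = 7.19; pKa₂ = -log(4.87e-13) = 12.31. For an amphiprotic species, pH ≈ ½(pKa₁ + pKa₂) = ½(7.19 + 12.31) = 9.75.

pH = 9.75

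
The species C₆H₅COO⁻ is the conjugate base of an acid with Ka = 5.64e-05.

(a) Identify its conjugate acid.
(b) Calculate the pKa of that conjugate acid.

(a) The conjugate acid is formed by adding one H⁺ to C₆H₅COO⁻, giving C₆H₅COOH. (b) pKa = -log(Ka) = -log(5.64e-05) = 4.25.

Conjugate acid: C₆H₅COOH; pK_a = 4.25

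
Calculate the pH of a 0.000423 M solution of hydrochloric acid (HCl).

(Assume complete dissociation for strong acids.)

[H⁺] = 0.000423 M for strong acid. pH = -log[H⁺] = -log(0.000423)

pH = 3.37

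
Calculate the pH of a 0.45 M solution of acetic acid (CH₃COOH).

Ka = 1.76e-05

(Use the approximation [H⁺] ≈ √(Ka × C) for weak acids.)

[H⁺] = √(Ka × C) = √(1.76e-05 × 0.45) = 2.8142e-03. pH = -log(2.8142e-03)

pH = 2.55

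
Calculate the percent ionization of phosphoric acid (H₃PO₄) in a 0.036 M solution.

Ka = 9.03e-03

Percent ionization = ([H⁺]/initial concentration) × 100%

Using Ka equilibrium: x² + Ka×x - Ka×C = 0. Solving: [H⁺] = 1.4072e-02. Percent = (1.4072e-02/0.036) × 100

Percent ionization = 39.1%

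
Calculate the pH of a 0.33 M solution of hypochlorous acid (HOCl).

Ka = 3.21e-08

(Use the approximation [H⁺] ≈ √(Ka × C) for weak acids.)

[H⁺] = √(Ka × C) = √(3.21e-08 × 0.33) = 1.0292e-04. pH = -log(1.0292e-04)

pH = 3.99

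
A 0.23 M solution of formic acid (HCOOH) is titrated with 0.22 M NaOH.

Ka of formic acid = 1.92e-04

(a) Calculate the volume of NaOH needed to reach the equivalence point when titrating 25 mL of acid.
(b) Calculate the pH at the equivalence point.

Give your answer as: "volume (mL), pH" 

moles acid = 0.23 × 25/1000 = 0.00575 mol; V_base = moles/0.22 × 1000 = 26.1 mL. At equivalence only the conjugate base is present: [A⁻] = 0.00575/0.051 = 1.1244e-01 M. Kb = Kw/Ka = 5.21e-11; [OH⁻] = √(Kb × [A⁻]) = 2.4200e-06; pOH = 5.62; pH = 14 - pOH = 8.38.

V = 26.1 mL, pH = 8.38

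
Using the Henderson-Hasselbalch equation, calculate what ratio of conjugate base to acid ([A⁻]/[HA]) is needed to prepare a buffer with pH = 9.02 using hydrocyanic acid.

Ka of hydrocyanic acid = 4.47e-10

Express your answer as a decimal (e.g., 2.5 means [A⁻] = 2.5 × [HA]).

pKa = -log(4.47e-10) = 9.3497. pH = pKa + log([A⁻]/[HA]), so log([A⁻]/[HA]) = pH − pKa = 9.02 − 9.3497 = -0.3297. [A⁻]/[HA] = 10^(-0.3297) = 0.468

[A⁻]/[HA] = 0.468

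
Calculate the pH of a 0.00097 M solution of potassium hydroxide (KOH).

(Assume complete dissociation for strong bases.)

[OH⁻] = 0.00097 M for strong base. pOH = -log[OH⁻] = 3.01, pH = 14 - pOH

pH = 10.99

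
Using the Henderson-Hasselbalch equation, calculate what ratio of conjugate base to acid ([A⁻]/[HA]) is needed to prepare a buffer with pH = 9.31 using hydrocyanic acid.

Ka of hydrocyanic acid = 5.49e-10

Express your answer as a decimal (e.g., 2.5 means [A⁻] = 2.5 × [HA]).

pKa = -log(5.49e-10) = 9.2604. pH = pKa + log([A⁻]/[HA]), so log([A⁻]/[HA]) = pH − pKa = 9.31 − 9.2604 = 0.0496. [A⁻]/[HA] = 10^(0.0496) = 1.12

[A⁻]/[HA] = 1.12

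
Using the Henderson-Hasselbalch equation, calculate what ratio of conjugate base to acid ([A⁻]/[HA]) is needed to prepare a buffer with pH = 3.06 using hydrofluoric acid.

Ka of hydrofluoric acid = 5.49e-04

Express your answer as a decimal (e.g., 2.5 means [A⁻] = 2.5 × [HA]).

pKa = -log(5.49e-04) = 3.2604. pH = pKa + log([A⁻]/[HA]), so log([A⁻]/[HA]) = pH − pKa = 3.06 − 3.2604 = -0.2004. [A⁻]/[HA] = 10^(-0.2004) = 0.630

[A⁻]/[HA] = 0.630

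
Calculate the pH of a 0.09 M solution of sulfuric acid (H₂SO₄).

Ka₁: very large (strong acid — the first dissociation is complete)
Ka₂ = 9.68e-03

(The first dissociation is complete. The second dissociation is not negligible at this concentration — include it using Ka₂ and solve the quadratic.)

First dissociation is complete: [H⁺]₀ = [HSO₄⁻]₀ = C = 0.09 M. Second dissociation HSO₄⁻ ⇌ H⁺ + SO₄²⁻: let x = [SO₄²⁻]. Ka₂ = (C + x)·x / (C − x) = 9.68e-03 → x² + (C + Ka₂)·x − Ka₂·C = 0 → x² + 0.09968·x − 8.712e-04 = 0. x = (−0.09968 + √(0.09968² + 4 × 8.712e-04)) / 2 = 8.0843e-03 M. [H⁺] = C + x = 0.09 + 8.0843e-03 = 9.8084e-02 M. pH = -log(9.8084e-02) = 1.01.

pH = 1.01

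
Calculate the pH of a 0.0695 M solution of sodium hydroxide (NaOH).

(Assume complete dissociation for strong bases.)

[OH⁻] = 0.0695 M for strong base. pOH = -log[OH⁻] = 1.16, pH = 14 - pOH

pH = 12.84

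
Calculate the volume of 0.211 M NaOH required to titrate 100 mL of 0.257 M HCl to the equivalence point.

At equivalence: moles acid = moles base. moles HCl = 0.257 × 100/1000 = 0.0257 mol. V_base = moles / 0.211 × 1000 = 121.8 mL.

V_{base} = 121.8 mL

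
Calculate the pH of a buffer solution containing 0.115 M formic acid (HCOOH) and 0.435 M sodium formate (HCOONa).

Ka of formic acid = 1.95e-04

pKa = -log(1.95e-04) = 3.71. pH = pKa + log([A⁻]/[HA]) = 3.71 + log(0.435/0.115)

pH = 4.29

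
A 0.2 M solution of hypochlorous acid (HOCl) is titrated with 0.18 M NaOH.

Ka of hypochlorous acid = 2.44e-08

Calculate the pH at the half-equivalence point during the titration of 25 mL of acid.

At half-equivalence [HA] = [A⁻], so Henderson-Hasselbalch gives pH = pKa = -log(2.44e-08) = 7.61.

pH = pKa = 7.61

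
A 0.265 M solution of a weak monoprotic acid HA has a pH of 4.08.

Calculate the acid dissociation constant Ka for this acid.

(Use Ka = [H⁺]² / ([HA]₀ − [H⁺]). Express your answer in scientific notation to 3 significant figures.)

[H⁺] = 10^(−pH) = 10^(−4.08) = 8.318e-05 M. For HA ⇌ H⁺ + A⁻, Ka = [H⁺][A⁻]/[HA] = [H⁺]² / ([HA]₀ − [H⁺]) = (8.318e-05)² / (0.265 − 8.318e-05) = 2.61e-08.

K_a = 2.61e-08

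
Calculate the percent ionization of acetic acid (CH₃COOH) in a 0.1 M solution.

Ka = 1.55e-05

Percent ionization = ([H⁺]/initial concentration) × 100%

Using Ka equilibrium: x² + Ka×x - Ka×C = 0. Solving: [H⁺] = 1.2373e-03. Percent = (1.2373e-03/0.1) × 100

Percent ionization = 1.24%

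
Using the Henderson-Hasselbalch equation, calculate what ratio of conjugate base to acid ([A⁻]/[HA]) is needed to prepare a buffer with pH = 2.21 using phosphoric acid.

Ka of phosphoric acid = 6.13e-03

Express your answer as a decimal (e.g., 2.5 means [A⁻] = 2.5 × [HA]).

pKa = -log(6.13e-03) = 2.2125. pH = pKa + log([A⁻]/[HA]), so log([A⁻]/[HA]) = pH − pKa = 2.21 − 2.2125 = -0.0025. [A⁻]/[HA] = 10^(-0.0025) = 0.994

[A⁻]/[HA] = 0.994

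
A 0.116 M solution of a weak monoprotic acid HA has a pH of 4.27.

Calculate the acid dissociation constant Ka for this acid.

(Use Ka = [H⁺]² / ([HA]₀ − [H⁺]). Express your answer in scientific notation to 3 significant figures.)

[H⁺] = 10^(−pH) = 10^(−4.27) = 5.370e-05 M. For HA ⇌ H⁺ + A⁻, Ka = [H⁺][A⁻]/[HA] = [H⁺]² / ([HA]₀ − [H⁺]) = (5.370e-05)² / (0.116 − 5.370e-05) = 2.49e-08.

K_a = 2.49e-08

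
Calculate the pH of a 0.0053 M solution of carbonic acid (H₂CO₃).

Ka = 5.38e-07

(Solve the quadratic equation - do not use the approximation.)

x² + Ka×x - Ka×C = 0. Using quadratic formula: [H⁺] = 5.3130e-05

pH = 4.27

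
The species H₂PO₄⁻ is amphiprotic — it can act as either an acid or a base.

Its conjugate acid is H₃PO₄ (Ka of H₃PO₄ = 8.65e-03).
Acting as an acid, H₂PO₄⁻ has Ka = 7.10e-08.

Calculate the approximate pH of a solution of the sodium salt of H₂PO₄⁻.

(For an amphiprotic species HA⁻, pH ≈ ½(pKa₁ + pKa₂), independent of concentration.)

pKa₁ = -log(8.65e-03) = 2.06; pKa₂ = -log(7.10e-08) = 7.15. For an amphiprotic species, pH ≈ ½(pKa₁ + pKa₂) = ½(2.06 + 7.15) = 4.61.

pH = 4.61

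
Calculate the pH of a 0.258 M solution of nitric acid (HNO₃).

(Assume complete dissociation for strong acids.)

[H⁺] = 0.258 M for strong acid. pH = -log[H⁺] = -log(0.258)

pH = 0.59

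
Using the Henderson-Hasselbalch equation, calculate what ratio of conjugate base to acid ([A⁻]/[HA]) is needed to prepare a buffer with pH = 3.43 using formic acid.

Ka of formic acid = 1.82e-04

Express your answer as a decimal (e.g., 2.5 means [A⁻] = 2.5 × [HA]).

pKa = -log(1.82e-04) = 3.7399. pH = pKa + log([A⁻]/[HA]), so log([A⁻]/[HA]) = pH − pKa = 3.43 − 3.7399 = -0.3099. [A⁻]/[HA] = 10^(-0.3099) = 0.490

[A⁻]/[HA] = 0.490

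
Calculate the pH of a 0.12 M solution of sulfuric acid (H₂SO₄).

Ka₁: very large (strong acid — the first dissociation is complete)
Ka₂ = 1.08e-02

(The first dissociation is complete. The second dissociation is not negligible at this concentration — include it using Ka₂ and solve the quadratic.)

First dissociation is complete: [H⁺]₀ = [HSO₄⁻]₀ = C = 0.12 M. Second dissociation HSO₄⁻ ⇌ H⁺ + SO₄²⁻: let x = [SO₄²⁻]. Ka₂ = (C + x)·x / (C − x) = 1.08e-02 → x² + (C + Ka₂)·x − Ka₂·C = 0 → x² + 0.13080·x − 1.296e-03 = 0. x = (−0.13080 + √(0.13080² + 4 × 1.296e-03)) / 2 = 9.2536e-03 M. [H⁺] = C + x = 0.12 + 9.2536e-03 = 1.2925e-01 M. pH = -log(1.2925e-01) = 0.89.

pH = 0.89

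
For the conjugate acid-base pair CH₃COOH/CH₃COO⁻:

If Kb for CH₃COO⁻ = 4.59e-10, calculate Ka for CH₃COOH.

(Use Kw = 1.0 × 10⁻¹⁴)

For a conjugate pair Ka × Kb = Kw, so Ka = Kw/Kb = 1.0 × 10⁻¹⁴ / 4.59e-10 = 2.18e-05.

K_a = 2.18e-05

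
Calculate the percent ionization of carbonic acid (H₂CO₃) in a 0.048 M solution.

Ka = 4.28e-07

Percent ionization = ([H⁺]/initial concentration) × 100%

Using Ka equilibrium: x² + Ka×x - Ka×C = 0. Solving: [H⁺] = 1.4312e-04. Percent = (1.4312e-04/0.048) × 100

Percent ionization = 0.298%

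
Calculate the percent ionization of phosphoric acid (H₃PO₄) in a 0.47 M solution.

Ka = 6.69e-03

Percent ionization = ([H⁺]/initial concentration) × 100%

Using Ka equilibrium: x² + Ka×x - Ka×C = 0. Solving: [H⁺] = 5.2829e-02. Percent = (5.2829e-02/0.47) × 100

Percent ionization = 11.2%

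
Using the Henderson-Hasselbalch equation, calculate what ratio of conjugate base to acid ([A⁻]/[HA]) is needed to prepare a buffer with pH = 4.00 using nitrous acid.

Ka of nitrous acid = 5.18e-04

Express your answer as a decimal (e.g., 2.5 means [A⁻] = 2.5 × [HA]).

pKa = -log(5.18e-04) = 3.2857. pH = pKa + log([A⁻]/[HA]), so log([A⁻]/[HA]) = pH − pKa = 4.00 − 3.2857 = 0.7143. [A⁻]/[HA] = 10^(0.7143) = 5.18

[A⁻]/[HA] = 5.18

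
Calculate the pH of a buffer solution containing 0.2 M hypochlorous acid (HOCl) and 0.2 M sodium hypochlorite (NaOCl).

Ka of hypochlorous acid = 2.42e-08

pKa = -log(2.42e-08) = 7.62. pH = pKa + log([A⁻]/[HA]) = 7.62 + log(0.2/0.2)

pH = 7.62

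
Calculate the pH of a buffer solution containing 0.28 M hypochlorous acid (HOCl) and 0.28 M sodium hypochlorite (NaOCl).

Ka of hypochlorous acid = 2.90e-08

pKa = -log(2.90e-08) = 7.54. pH = pKa + log([A⁻]/[HA]) = 7.54 + log(0.28/0.28)

pH = 7.54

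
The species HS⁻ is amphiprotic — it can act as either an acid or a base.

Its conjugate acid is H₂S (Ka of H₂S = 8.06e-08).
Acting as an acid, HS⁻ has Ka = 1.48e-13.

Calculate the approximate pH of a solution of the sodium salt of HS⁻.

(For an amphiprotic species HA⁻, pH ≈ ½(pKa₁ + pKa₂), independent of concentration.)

pKa₁ = -log(8.06e-08) = 7.09; pKa₂ = -log(1.48e-13) = 12.83. For an amphiprotic species, pH ≈ ½(pKa₁ + pKa₂) = ½(7.09 + 12.83) = 9.96.

pH = 9.96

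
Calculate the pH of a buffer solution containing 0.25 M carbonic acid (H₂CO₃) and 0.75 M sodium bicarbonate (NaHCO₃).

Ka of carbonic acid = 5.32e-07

pKa = -log(5.32e-07) = 6.27. pH = pKa + log([A⁻]/[HA]) = 6.27 + log(0.75/0.25)

pH = 6.75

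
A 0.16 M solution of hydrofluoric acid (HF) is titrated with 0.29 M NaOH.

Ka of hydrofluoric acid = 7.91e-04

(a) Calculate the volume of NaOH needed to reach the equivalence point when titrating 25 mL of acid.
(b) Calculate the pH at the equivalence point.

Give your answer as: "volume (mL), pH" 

moles acid = 0.16 × 25/1000 = 0.004 mol; V_base = moles/0.29 × 1000 = 13.8 mL. At equivalence only the conjugate base is present: [A⁻] = 0.004/0.039 = 1.0311e-01 M. Kb = Kw/Ka = 1.26e-11; [OH⁻] = √(Kb × [A⁻]) = 1.1417e-06; pOH = 5.94; pH = 14 - pOH = 8.06.

V = 13.8 mL, pH = 8.06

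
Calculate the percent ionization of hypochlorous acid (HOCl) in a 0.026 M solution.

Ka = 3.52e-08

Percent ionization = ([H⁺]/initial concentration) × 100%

Using Ka equilibrium: x² + Ka×x - Ka×C = 0. Solving: [H⁺] = 3.0235e-05. Percent = (3.0235e-05/0.026) × 100

Percent ionization = 0.116%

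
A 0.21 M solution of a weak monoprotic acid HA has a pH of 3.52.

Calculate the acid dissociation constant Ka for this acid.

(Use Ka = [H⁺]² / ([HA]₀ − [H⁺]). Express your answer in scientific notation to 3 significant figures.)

[H⁺] = 10^(−pH) = 10^(−3.52) = 3.020e-04 M. For HA ⇌ H⁺ + A⁻, Ka = [H⁺][A⁻]/[HA] = [H⁺]² / ([HA]₀ − [H⁺]) = (3.020e-04)² / (0.21 − 3.020e-04) = 4.35e-07.

K_a = 4.35e-07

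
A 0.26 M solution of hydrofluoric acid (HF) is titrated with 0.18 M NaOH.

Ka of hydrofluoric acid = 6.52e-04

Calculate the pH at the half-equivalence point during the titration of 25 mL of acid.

At half-equivalence [HA] = [A⁻], so Henderson-Hasselbalch gives pH = pKa = -log(6.52e-04) = 3.19.

pH = pKa = 3.19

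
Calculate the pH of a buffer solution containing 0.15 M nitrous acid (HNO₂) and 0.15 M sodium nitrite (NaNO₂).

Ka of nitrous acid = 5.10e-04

pKa = -log(5.10e-04) = 3.29. pH = pKa + log([A⁻]/[HA]) = 3.29 + log(0.15/0.15)

pH = 3.29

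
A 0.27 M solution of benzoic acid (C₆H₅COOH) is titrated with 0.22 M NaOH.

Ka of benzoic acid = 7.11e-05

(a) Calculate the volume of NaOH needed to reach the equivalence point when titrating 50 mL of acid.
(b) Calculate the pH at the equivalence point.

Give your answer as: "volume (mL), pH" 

moles acid = 0.27 × 50/1000 = 0.0135 mol; V_base = moles/0.22 × 1000 = 61.4 mL. At equivalence only the conjugate base is present: [A⁻] = 0.0135/0.111 = 1.2122e-01 M. Kb = Kw/Ka = 1.41e-10; [OH⁻] = √(Kb × [A⁻]) = 4.1291e-06; pOH = 5.38; pH = 14 - pOH = 8.62.

V = 61.4 mL, pH = 8.62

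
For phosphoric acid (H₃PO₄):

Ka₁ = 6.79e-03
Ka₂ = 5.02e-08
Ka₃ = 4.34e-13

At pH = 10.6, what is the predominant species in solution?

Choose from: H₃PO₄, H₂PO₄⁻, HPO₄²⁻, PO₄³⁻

pKa₁ = 2.17, pKa₂ = 7.30, pKa₃ = 12.36. For a polyprotic acid the predominant species crosses at each pKa: below pKa_n the protonated form dominates, above it the deprotonated form does. At pH = 10.6, the predominant species is HPO₄²⁻.

HPO₄²⁻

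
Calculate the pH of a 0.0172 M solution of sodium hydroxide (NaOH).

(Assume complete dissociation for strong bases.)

[OH⁻] = 0.0172 M for strong base. pOH = -log[OH⁻] = 1.76, pH = 14 - pOH

pH = 12.24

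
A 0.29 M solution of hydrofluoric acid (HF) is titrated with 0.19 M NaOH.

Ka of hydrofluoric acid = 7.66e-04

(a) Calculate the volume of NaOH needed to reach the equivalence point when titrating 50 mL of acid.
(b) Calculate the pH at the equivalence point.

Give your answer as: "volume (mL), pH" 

moles acid = 0.29 × 50/1000 = 0.0145 mol; V_base = moles/0.19 × 1000 = 76.3 mL. At equivalence only the conjugate base is present: [A⁻] = 0.0145/0.126 = 1.1479e-01 M. Kb = Kw/Ka = 1.31e-11; [OH⁻] = √(Kb × [A⁻]) = 1.2242e-06; pOH = 5.91; pH = 14 - pOH = 8.09.

V = 76.3 mL, pH = 8.09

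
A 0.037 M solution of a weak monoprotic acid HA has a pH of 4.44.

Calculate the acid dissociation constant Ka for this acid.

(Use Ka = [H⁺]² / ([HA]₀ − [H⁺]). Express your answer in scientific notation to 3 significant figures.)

[H⁺] = 10^(−pH) = 10^(−4.44) = 3.631e-05 M. For HA ⇌ H⁺ + A⁻, Ka = [H⁺][A⁻]/[HA] = [H⁺]² / ([HA]₀ − [H⁺]) = (3.631e-05)² / (0.037 − 3.631e-05) = 3.57e-08.

K_a = 3.57e-08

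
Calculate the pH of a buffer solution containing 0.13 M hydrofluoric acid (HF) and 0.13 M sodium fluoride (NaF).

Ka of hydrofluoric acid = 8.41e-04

pKa = -log(8.41e-04) = 3.08. pH = pKa + log([A⁻]/[HA]) = 3.08 + log(0.13/0.13)

pH = 3.08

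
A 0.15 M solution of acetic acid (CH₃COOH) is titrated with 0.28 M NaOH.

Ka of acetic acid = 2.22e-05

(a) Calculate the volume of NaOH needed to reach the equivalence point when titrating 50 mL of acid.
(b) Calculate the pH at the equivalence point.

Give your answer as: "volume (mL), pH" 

moles acid = 0.15 × 50/1000 = 0.0075 mol; V_base = moles/0.28 × 1000 = 26.8 mL. At equivalence only the conjugate base is present: [A⁻] = 0.0075/0.077 = 9.7674e-02 M. Kb = Kw/Ka = 4.50e-10; [OH⁻] = √(Kb × [A⁻]) = 6.6331e-06; pOH = 5.18; pH = 14 - pOH = 8.82.

V = 26.8 mL, pH = 8.82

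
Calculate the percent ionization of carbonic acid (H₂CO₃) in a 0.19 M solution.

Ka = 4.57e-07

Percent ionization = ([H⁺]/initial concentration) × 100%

Using Ka equilibrium: x² + Ka×x - Ka×C = 0. Solving: [H⁺] = 2.9444e-04. Percent = (2.9444e-04/0.19) × 100

Percent ionization = 0.155%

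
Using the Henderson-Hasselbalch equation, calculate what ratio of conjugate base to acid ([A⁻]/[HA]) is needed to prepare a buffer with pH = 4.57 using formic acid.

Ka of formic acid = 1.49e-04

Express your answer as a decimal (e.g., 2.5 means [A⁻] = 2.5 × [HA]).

pKa = -log(1.49e-04) = 3.8268. pH = pKa + log([A⁻]/[HA]), so log([A⁻]/[HA]) = pH − pKa = 4.57 − 3.8268 = 0.7432. [A⁻]/[HA] = 10^(0.7432) = 5.54

[A⁻]/[HA] = 5.54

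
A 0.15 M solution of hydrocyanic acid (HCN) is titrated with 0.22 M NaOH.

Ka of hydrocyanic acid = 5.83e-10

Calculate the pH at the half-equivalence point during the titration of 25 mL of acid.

At half-equivalence [HA] = [A⁻], so Henderson-Hasselbalch gives pH = pKa = -log(5.83e-10) = 9.23.

pH = pKa = 9.23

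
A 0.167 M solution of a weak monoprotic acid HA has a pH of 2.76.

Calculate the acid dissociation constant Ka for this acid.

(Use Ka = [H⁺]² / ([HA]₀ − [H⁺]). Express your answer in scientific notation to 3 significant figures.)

[H⁺] = 10^(−pH) = 10^(−2.76) = 1.738e-03 M. For HA ⇌ H⁺ + A⁻, Ka = [H⁺][A⁻]/[HA] = [H⁺]² / ([HA]₀ − [H⁺]) = (1.738e-03)² / (0.167 − 1.738e-03) = 1.83e-05.

K_a = 1.83e-05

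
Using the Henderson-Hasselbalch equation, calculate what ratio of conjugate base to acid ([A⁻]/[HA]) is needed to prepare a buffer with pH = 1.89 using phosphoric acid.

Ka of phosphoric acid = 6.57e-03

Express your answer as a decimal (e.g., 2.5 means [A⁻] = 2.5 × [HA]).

pKa = -log(6.57e-03) = 2.1824. pH = pKa + log([A⁻]/[HA]), so log([A⁻]/[HA]) = pH − pKa = 1.89 − 2.1824 = -0.2924. [A⁻]/[HA] = 10^(-0.2924) = 0.510

[A⁻]/[HA] = 0.510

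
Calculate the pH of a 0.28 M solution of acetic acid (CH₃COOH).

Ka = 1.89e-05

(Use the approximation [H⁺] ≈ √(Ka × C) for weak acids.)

[H⁺] = √(Ka × C) = √(1.89e-05 × 0.28) = 2.3004e-03. pH = -log(2.3004e-03)

pH = 2.64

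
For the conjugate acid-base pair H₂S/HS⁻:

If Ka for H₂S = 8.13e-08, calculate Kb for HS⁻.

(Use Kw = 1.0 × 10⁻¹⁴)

For a conjugate pair Ka × Kb = Kw, so Kb = Kw/Ka = 1.0 × 10⁻¹⁴ / 8.13e-08 = 1.23e-07.

K_b = 1.23e-07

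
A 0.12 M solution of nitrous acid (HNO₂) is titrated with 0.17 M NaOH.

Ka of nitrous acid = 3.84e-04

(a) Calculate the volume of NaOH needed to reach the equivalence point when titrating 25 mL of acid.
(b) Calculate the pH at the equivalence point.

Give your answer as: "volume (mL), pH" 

moles acid = 0.12 × 25/1000 = 0.003 mol; V_base = moles/0.17 × 1000 = 17.6 mL. At equivalence only the conjugate base is present: [A⁻] = 0.003/0.043 = 7.0345e-02 M. Kb = Kw/Ka = 2.60e-11; [OH⁻] = √(Kb × [A⁻]) = 1.3535e-06; pOH = 5.87; pH = 14 - pOH = 8.13.

V = 17.6 mL, pH = 8.13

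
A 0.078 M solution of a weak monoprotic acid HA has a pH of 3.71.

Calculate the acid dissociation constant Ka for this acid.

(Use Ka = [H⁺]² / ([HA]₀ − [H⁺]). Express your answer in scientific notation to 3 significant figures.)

[H⁺] = 10^(−pH) = 10^(−3.71) = 1.950e-04 M. For HA ⇌ H⁺ + A⁻, Ka = [H⁺][A⁻]/[HA] = [H⁺]² / ([HA]₀ − [H⁺]) = (1.950e-04)² / (0.078 − 1.950e-04) = 4.89e-07.

K_a = 4.89e-07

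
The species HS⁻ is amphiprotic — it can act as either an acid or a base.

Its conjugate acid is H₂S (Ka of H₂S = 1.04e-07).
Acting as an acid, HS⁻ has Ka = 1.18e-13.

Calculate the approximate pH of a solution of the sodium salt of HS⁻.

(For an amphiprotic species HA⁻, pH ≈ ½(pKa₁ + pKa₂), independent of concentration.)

pKa₁ = -log(1.04e-07) = 6.98; pKa₂ = -log(1.18e-13) = 12.93. For an amphiprotic species, pH ≈ ½(pKa₁ + pKa₂) = ½(6.98 + 12.93) = 9.96.

pH = 9.96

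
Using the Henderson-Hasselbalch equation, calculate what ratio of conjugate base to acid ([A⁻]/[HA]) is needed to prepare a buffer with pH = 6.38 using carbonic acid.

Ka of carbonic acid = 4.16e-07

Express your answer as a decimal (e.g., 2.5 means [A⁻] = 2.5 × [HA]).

pKa = -log(4.16e-07) = 6.3809. pH = pKa + log([A⁻]/[HA]), so log([A⁻]/[HA]) = pH − pKa = 6.38 − 6.3809 = -0.0009. [A⁻]/[HA] = 10^(-0.0009) = 0.998

[A⁻]/[HA] = 0.998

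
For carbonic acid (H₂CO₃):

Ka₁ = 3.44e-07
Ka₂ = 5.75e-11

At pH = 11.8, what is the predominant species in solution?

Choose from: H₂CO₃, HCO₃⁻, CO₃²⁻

pKa₁ = 6.46, pKa₂ = 10.24. For a polyprotic acid the predominant species crosses at each pKa: below pKa_n the protonated form dominates, above it the deprotonated form does. At pH = 11.8, the predominant species is CO₃²⁻.

CO₃²⁻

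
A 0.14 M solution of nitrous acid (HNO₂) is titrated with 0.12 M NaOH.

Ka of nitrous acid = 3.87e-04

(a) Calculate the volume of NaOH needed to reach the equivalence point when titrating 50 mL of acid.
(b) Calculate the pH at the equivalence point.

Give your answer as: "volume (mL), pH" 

moles acid = 0.14 × 50/1000 = 0.007 mol; V_base = moles/0.12 × 1000 = 58.3 mL. At equivalence only the conjugate base is present: [A⁻] = 0.007/0.108 = 6.4615e-02 M. Kb = Kw/Ka = 2.58e-11; [OH⁻] = √(Kb × [A⁻]) = 1.2921e-06; pOH = 5.89; pH = 14 - pOH = 8.11.

V = 58.3 mL, pH = 8.11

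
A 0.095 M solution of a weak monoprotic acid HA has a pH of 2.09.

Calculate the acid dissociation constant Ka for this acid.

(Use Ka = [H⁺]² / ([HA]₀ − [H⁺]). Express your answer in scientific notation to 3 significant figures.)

[H⁺] = 10^(−pH) = 10^(−2.09) = 8.128e-03 M. For HA ⇌ H⁺ + A⁻, Ka = [H⁺][A⁻]/[HA] = [H⁺]² / ([HA]₀ − [H⁺]) = (8.128e-03)² / (0.095 − 8.128e-03) = 7.61e-04.

K_a = 7.61e-04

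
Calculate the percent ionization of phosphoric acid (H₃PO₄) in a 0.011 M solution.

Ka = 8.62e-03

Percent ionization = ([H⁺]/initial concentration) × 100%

Using Ka equilibrium: x² + Ka×x - Ka×C = 0. Solving: [H⁺] = 6.3388e-03. Percent = (6.3388e-03/0.011) × 100

Percent ionization = 57.6%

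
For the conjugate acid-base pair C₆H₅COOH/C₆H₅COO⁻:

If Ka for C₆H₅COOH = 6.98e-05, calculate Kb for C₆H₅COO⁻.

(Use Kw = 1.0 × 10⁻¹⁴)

For a conjugate pair Ka × Kb = Kw, so Kb = Kw/Ka = 1.0 × 10⁻¹⁴ / 6.98e-05 = 1.43e-10.

K_b = 1.43e-10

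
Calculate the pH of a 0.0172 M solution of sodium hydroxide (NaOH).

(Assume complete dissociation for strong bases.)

[OH⁻] = 0.0172 M for strong base. pOH = -log[OH⁻] = 1.76, pH = 14 - pOH

pH = 12.24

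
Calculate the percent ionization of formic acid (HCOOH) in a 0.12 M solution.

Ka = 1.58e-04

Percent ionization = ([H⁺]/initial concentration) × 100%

Using Ka equilibrium: x² + Ka×x - Ka×C = 0. Solving: [H⁺] = 4.2760e-03. Percent = (4.2760e-03/0.12) × 100

Percent ionization = 3.56%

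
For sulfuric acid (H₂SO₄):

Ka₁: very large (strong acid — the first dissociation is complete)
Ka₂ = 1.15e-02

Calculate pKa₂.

pKa₂ = -log(Ka₂) = -log(1.15e-02) = 1.94.

pK_{a2} = 1.94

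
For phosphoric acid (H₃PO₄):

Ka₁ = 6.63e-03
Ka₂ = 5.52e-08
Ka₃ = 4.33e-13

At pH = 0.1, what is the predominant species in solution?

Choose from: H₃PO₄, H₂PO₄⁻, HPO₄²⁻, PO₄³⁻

pKa₁ = 2.18, pKa₂ = 7.26, pKa₃ = 12.36. For a polyprotic acid the predominant species crosses at each pKa: below pKa_n the protonated form dominates, above it the deprotonated form does. At pH = 0.1, the predominant species is H₃PO₄.

H₃PO₄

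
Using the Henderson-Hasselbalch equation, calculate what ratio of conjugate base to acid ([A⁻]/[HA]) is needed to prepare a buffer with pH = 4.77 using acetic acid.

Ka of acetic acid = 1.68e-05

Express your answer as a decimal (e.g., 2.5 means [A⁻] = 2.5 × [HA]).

pKa = -log(1.68e-05) = 4.7747. pH = pKa + log([A⁻]/[HA]), so log([A⁻]/[HA]) = pH − pKa = 4.77 − 4.7747 = -0.0047. [A⁻]/[HA] = 10^(-0.0047) = 0.989

[A⁻]/[HA] = 0.989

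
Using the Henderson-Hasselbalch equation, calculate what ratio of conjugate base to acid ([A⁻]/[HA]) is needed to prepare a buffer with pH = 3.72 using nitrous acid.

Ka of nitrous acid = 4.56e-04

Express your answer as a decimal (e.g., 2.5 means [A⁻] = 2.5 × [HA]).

pKa = -log(4.56e-04) = 3.3410. pH = pKa + log([A⁻]/[HA]), so log([A⁻]/[HA]) = pH − pKa = 3.72 − 3.3410 = 0.3790. [A⁻]/[HA] = 10^(0.3790) = 2.39

[A⁻]/[HA] = 2.39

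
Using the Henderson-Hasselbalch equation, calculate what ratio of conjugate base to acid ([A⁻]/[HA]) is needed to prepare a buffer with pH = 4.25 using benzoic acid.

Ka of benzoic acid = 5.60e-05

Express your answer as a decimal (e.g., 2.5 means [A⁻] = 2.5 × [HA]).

pKa = -log(5.60e-05) = 4.2518. pH = pKa + log([A⁻]/[HA]), so log([A⁻]/[HA]) = pH − pKa = 4.25 − 4.2518 = -0.0018. [A⁻]/[HA] = 10^(-0.0018) = 0.996

[A⁻]/[HA] = 0.996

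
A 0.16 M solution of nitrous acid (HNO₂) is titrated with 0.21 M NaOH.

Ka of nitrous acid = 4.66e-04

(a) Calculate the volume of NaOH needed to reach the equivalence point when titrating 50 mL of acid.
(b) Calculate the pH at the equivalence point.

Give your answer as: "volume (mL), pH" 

moles acid = 0.16 × 50/1000 = 0.008 mol; V_base = moles/0.21 × 1000 = 38.1 mL. At equivalence only the conjugate base is present: [A⁻] = 0.008/0.088 = 9.0811e-02 M. Kb = Kw/Ka = 2.15e-11; [OH⁻] = √(Kb × [A⁻]) = 1.3960e-06; pOH = 5.86; pH = 14 - pOH = 8.14.

V = 38.1 mL, pH = 8.14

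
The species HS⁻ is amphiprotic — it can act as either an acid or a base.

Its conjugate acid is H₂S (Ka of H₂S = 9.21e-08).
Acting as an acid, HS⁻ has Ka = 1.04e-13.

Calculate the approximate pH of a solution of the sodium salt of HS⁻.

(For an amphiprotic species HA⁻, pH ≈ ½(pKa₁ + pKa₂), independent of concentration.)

pKa₁ = -log(9.21e-08) = 7.04; pKa₂ = -log(1.04e-13) = 12.98. For an amphiprotic species, pH ≈ ½(pKa₁ + pKa₂) = ½(7.04 + 12.98) = 10.01.

pH = 10.01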